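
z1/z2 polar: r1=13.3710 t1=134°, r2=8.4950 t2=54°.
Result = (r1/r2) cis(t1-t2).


r = 13.3710 / 8.4950 = 1.5740
theta = 134° - 54° = 80° = 80° (mod 360)

1.5740 cis(80°)


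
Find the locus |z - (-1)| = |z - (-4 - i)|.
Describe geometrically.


Equal distances means the locus is the perpendicular bisector of z1 and z2.
Midpoint = ((-1+(-4))/2, (0+(-1))/2) = (-2.5000, -0.5000)

Perpendicular bisector through (-2.5000, -0.5000)


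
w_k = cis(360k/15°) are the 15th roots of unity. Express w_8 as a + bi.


Angle = 360*8/15 = 192°
a = cos(192°) = -0.9781
b = sin(192°) = -0.2079

-0.9781 - 0.2079i


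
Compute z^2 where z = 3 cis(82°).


r^2 = 3^2 = 9
n*theta = 2*82° = 164° = 164° (mod 360)
a = 9*cos(164°) = -8.6514
b = 9*sin(164°) = 2.4807

9 cis(164°) = -8.6514 + 2.4807i


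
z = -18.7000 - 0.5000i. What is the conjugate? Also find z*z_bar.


z_bar = -18.7000 + 0.5000i
z*z_bar = (-18.7)^2 + (-0.5)^2 = 349.69 + 0.25 = 349.94

z_bar = -18.7000 + 0.5000i, z*z_bar = 349.94


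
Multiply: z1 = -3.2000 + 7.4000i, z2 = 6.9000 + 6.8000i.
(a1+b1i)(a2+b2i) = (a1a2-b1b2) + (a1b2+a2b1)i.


Real = -3.2*6.9 - 7.4*6.8 = -22.08 - 50.32 = -72.4
Imag = -3.2*6.8 + 6.9*7.4 = -21.76 + 51.06 = 29.3

-72.4000 + 29.3000i


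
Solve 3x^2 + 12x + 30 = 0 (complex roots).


disc = 12^2 - 4*3*30 = 144 - 360 = -216
sqrt(|disc|) = sqrt(216) = 14.6969
Real part = -12/(2*3) = -2.0000
Imag part = 14.6969/(2*3) = 2.4495

-2.0000 ± 2.4495i


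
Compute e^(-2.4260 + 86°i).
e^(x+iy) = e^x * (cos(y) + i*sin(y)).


e^-2.4260 = 0.0884
cos(86°) = 0.0698
sin(86°) = 0.9976
Real = 0.0884*0.0698 = 0.0062
Imag = 0.0884*0.9976 = 0.0882

0.0062 + 0.0882i


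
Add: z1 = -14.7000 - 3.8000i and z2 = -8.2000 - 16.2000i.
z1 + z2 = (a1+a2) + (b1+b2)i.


Real: -14.7 - 8.2 = -22.9
Imag: -3.8 - 16.2 = -20

-22.9000 - 20.0000i


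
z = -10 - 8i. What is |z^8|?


|z| = sqrt(100+64) = sqrt(164) = 12.8062
|z^8| = |z|^8 = (sqrt(164))^8 = 164^4 = 723394816

|z^8| = 723394816


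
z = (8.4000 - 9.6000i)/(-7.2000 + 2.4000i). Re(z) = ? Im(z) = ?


Multiply by conjugate: (8.4000 - 9.6000i)(-7.2000 - 2.4000i) / ((-7.2)^2 + 2.4^2)
Numerator real = 8.4*(-7.2) - (9.6)*2.4 = -83.52
Numerator imag = -9.6*(-7.2) - 8.4*2.4 = 48.96
Denominator = 57.6
Re(z) = -83.52/57.6 = -1.4500
Im(z) = 48.96/57.6 = 0.8500

Re(z) = -1.4500, Im(z) = 0.8500


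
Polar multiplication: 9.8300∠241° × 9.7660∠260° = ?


r = 9.8300 * 9.7660 = 95.9998
theta = 241° + 260° = 501° = 141° (mod 360)

95.9998 cis(141°)


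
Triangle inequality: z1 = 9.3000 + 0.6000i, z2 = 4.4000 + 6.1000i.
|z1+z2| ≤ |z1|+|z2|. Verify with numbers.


|z1| = sqrt(9.3^2 + 0.6^2) = sqrt(86.85) = 9.3193
|z2| = sqrt(4.4^2 + 6.1^2) = sqrt(56.57) = 7.5213
z1+z2 = 13.7000 + 6.7000i
|z1+z2| = sqrt(232.58) = 15.2506
|z1|+|z2| = 9.3193 + 7.5213 = 16.8406

|z1+z2| = 15.2506 ≤ |z1|+|z2| = 16.8406 (verified)


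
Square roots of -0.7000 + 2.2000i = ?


|z| = sqrt(0.49+4.84) = 2.3087
sqrt((|z|+a)/2) = sqrt((2.3087+(-0.7))/2) = sqrt(0.8043) = 0.8968
sqrt((|z|-a)/2) = sqrt((2.3087-(-0.7))/2) = sqrt(1.5043) = 1.2265

±(0.8968 + 1.2265i) i.e. 0.8968 + 1.2265i and -0.8968 - 1.2265i


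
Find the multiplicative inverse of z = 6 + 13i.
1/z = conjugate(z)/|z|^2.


|z|^2 = 36+169 = 205
1/z = (6 - 13i)/205

1/z = 0.0293 - 0.0634i


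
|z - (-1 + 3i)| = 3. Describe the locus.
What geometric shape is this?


|z - z0| = r is a circle with center z0 and radius r.
Center = (-1, 3), radius = 3

Circle with center (-1, 3) and radius 3


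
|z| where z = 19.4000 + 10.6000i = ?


|z| = sqrt(19.4^2 + 10.6^2) = sqrt(376.36 + 112.36) = sqrt(488.72) = 22.1070

|z| = 22.1070


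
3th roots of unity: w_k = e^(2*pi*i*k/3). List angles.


The 3th roots of unity are cis(360k/3°) for k=0..2
Angle step = 360/3 = 120°
Primitive root: cis(120°)
Primitive root = -0.5000 + 0.8660i

3 roots at angles: 0°, 120°, 240°


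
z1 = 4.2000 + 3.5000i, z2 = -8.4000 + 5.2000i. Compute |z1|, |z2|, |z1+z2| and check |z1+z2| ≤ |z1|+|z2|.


|z1| = sqrt(4.2^2 + 3.5^2) = sqrt(29.89) = 5.4672
|z2| = sqrt((-8.4)^2 + 5.2^2) = sqrt(97.6) = 9.8793
z1+z2 = -4.2000 + 8.7000i
|z1+z2| = sqrt(93.33) = 9.6607
|z1|+|z2| = 5.4672 + 9.8793 = 15.3465

|z1+z2| = 9.6607 ≤ |z1|+|z2| = 15.3465 (verified)


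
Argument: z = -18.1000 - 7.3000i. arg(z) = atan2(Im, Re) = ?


Re = -18.1, Im = -7.3
arg = atan2(-7.3, -18.1) = -158.0350 degrees

arg(z) = -158.0350 degrees


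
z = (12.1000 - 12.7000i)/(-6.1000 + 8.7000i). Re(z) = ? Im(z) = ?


Multiply by conjugate: (12.1000 - 12.7000i)(-6.1000 - 8.7000i) / ((-6.1)^2 + 8.7^2)
Numerator real = 12.1*(-6.1) - (12.7)*8.7 = -184.3
Numerator imag = -12.7*(-6.1) - 12.1*8.7 = -27.8
Denominator = 112.9
Re(z) = -184.3/112.9 = -1.6324
Im(z) = -27.8/112.9 = -0.2462

Re(z) = -1.6324, Im(z) = -0.2462


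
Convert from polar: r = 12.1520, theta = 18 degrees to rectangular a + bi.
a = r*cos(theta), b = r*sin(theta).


a = 12.1520*cos(18°) = 12.1520*0.951057 = 11.5572
b = 12.1520*sin(18°) = 12.1520*0.30902 = 3.7552

11.5572 + 3.7552i


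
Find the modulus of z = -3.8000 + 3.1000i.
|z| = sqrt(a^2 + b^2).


|z| = sqrt((-3.8)^2 + 3.1^2) = sqrt(14.44 + 9.61) = sqrt(24.05) = 4.9041

|z| = 4.9041


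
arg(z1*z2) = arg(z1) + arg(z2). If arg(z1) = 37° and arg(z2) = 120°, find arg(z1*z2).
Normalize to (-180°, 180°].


arg(z1*z2) = 37° + 120° = 157°
Normalized to (-180°, 180°]: 157°

157°


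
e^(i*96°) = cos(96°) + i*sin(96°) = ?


cos(96°) = -0.1045
sin(96°) = 0.9945

e^(i*96°) = -0.1045 + 0.9945i


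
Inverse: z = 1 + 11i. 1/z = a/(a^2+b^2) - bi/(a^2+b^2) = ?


|z|^2 = 1+121 = 122
1/z = (1 - 11i)/122

1/z = 0.0082 - 0.0902i


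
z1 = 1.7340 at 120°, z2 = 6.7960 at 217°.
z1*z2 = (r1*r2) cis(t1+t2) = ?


r = 1.7340 * 6.7960 = 11.7843
theta = 120° + 217° = 337° = 337° (mod 360)

11.7843 cis(337°)


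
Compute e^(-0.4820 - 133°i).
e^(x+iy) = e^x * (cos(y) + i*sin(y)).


e^-0.4820 = 0.61755
cos(-133°) = -0.682
sin(-133°) = -0.73135
Real = 0.61755*(-0.682) = -0.4212
Imag = 0.61755*(-0.73135) = -0.4516

-0.4212 - 0.4516i


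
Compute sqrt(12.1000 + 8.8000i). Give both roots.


|z| = sqrt(146.41+77.44) = 14.9616
sqrt((|z|+a)/2) = sqrt((14.9616+12.1)/2) = sqrt(13.5308) = 3.6784
sqrt((|z|-a)/2) = sqrt((14.9616-12.1)/2) = sqrt(1.4308) = 1.1962

±(3.6784 + 1.1962i) i.e. 3.6784 + 1.1962i and -3.6784 - 1.1962i


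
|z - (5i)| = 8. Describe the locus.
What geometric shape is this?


|z - z0| = r is a circle with center z0 and radius r.
Center = (0, 5), radius = 8

Circle with center (0, 5) and radius 8


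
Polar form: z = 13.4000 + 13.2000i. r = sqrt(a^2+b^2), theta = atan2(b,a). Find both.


r = sqrt(179.56+174.24) = sqrt(353.8) = 18.8096
theta = atan2(13.2, 13.4) = 44.5692 degrees

r = 18.8096, theta = 44.5692 degrees


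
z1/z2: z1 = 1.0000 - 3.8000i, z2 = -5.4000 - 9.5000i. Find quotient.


Conjugate of z2 = -5.4000 + 9.5000i
Numerator: (1.0000 - 3.8000i)(-5.4000 + 9.5000i) = 30.7000 + 30.0200i
Denominator: (-5.4)^2 + (-9.5)^2 = 119.41
Result = (30.7000 + 30.0200i)/119.41

0.2571 + 0.2514i


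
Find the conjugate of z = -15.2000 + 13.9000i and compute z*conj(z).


z_bar = -15.2000 - 13.9000i
z*z_bar = (-15.2)^2 + 13.9^2 = 231.04 + 193.21 = 424.25

z_bar = -15.2000 - 13.9000i, z*z_bar = 424.25


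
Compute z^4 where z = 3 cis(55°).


r^4 = 3^4 = 81
n*theta = 4*55° = 220° = 220° (mod 360)
a = 81*cos(220°) = -62.0496
b = 81*sin(220°) = -52.0658

81 cis(220°) = -62.0496 - 52.0658i


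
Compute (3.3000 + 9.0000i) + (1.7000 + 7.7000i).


Real: 3.3 + 1.7 = 5
Imag: 9 + 7.7 = 16.7

5.0000 + 16.7000i


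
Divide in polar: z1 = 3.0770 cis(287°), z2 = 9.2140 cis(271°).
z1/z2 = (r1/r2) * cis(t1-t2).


r = 3.0770 / 9.2140 = 0.3339
theta = 287° - 271° = 16° = 16° (mod 360)

0.3339 cis(16°)


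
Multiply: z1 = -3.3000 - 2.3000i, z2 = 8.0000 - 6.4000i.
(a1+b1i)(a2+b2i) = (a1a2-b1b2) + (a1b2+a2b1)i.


Real = -3.3*8 - (-2.3)*(-6.4) = -26.4 - 14.72 = -41.12
Imag = -3.3*(-6.4) + 8*(-2.3) = 21.12 - (18.4) = 2.72

-41.1200 + 2.7200i


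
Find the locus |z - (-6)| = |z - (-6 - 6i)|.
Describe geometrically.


Equal distances means the locus is the perpendicular bisector of z1 and z2.
Midpoint = ((-6+(-6))/2, (0+(-6))/2) = (-6.0000, -3.0000)

Perpendicular bisector through (-6.0000, -3.0000)


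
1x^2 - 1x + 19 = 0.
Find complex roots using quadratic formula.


disc = (-1)^2 - 4*1*19 = 1 - 76 = -75
sqrt(|disc|) = sqrt(75) = 8.6603
Real part = 1/(2*1) = 0.5000
Imag part = 8.6603/(2*1) = 4.3301

0.5000 ± 4.3301i


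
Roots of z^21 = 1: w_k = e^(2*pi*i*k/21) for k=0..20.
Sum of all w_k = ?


The sum of all 21th roots of unity is 0.
Geometric series: (1 - w^21)/(1 - w) = (1-1)/(1-w) = 0 since w^21 = 1, w ≠ 1.
Alternatively: coefficient of z^20 in z^21 - 1 is 0.

0


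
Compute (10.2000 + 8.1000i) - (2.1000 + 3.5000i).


Real: 10.2 - 2.1 = 8.1
Imag: 8.1 - 3.5 = 4.6

8.1000 + 4.6000i


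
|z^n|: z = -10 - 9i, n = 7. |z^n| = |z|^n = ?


|z| = sqrt(100+81) = sqrt(181) = 13.4536
|z^7| = |z|^7 = (sqrt(181))^7 = 181^3 * sqrt(181) = 5929741*sqrt(181)

|z^7| = 5929741*sqrt(181) ≈ 79776506.1105


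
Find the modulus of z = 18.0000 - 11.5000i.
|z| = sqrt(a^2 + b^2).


|z| = sqrt(18^2 + (-11.5)^2) = sqrt(324 + 132.25) = sqrt(456.25) = 21.3600

|z| = 21.3600


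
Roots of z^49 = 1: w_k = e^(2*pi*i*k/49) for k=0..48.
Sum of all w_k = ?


The sum of all 49th roots of unity is 0.
Geometric series: (1 - w^49)/(1 - w) = (1-1)/(1-w) = 0 since w^49 = 1, w ≠ 1.
Alternatively: coefficient of z^48 in z^49 - 1 is 0.

0


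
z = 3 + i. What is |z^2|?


|z| = sqrt(9+1) = sqrt(10) = 3.1623
|z^2| = |z|^2 = (sqrt(10))^2 = 10

|z^2| = 10


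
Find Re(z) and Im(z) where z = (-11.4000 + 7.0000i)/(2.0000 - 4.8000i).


Multiply by conjugate: (-11.4000 + 7.0000i)(2.0000 + 4.8000i) / (2^2 + (-4.8)^2)
Numerator real = -11.4*2 + 7*(-4.8) = -56.4
Numerator imag = 7*2 - (-11.4)*(-4.8) = -40.72
Denominator = 27.04
Re(z) = -56.4/27.04 = -2.0858
Im(z) = -40.72/27.04 = -1.5059

Re(z) = -2.0858, Im(z) = -1.5059


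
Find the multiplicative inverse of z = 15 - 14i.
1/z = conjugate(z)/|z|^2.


|z|^2 = 225+196 = 421
1/z = (15 + 14i)/421

1/z = 0.0356 + 0.0333i


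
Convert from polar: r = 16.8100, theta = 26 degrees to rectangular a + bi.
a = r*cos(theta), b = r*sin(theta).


a = 16.8100*cos(26°) = 16.8100*0.89879 = 15.1087
b = 16.8100*sin(26°) = 16.8100*0.43837 = 7.3690

15.1087 + 7.3690i


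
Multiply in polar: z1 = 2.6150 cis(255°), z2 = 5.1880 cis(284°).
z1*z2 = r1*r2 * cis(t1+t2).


r = 2.6150 * 5.1880 = 13.5666
theta = 255° + 284° = 539° = 179° (mod 360)

13.5666 cis(179°)


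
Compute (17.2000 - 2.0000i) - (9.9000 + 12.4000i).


Real: 17.2 - 9.9 = 7.3
Imag: -2 - 12.4 = -14.4

7.3000 - 14.4000i


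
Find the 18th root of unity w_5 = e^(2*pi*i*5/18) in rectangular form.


Angle = 360*5/18 = 100°
a = cos(100°) = -0.1736
b = sin(100°) = 0.9848

-0.1736 + 0.9848i


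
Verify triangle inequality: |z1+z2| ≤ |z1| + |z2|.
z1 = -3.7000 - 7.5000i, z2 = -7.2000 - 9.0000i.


|z1| = sqrt((-3.7)^2 + (-7.5)^2) = sqrt(69.94) = 8.3630
|z2| = sqrt((-7.2)^2 + (-9)^2) = sqrt(132.84) = 11.5256
z1+z2 = -10.9000 - 16.5000i
|z1+z2| = sqrt(391.06) = 19.7752
|z1|+|z2| = 8.3630 + 11.5256 = 19.8886

|z1+z2| = 19.7752 ≤ |z1|+|z2| = 19.8886 (verified)


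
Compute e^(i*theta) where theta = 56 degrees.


cos(56°) = 0.5592
sin(56°) = 0.8290

e^(i*56°) = 0.5592 + 0.8290i


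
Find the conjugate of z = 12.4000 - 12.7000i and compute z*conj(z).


z_bar = 12.4000 + 12.7000i
z*z_bar = 12.4^2 + (-12.7)^2 = 153.76 + 161.29 = 315.05

z_bar = 12.4000 + 12.7000i, z*z_bar = 315.05


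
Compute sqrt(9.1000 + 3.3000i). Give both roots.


|z| = sqrt(82.81+10.89) = 9.6799
sqrt((|z|+a)/2) = sqrt((9.6799+9.1)/2) = sqrt(9.3899) = 3.0643
sqrt((|z|-a)/2) = sqrt((9.6799-9.1)/2) = sqrt(0.2899) = 0.5385

±(3.0643 + 0.5385i) i.e. 3.0643 + 0.5385i and -3.0643 - 0.5385i


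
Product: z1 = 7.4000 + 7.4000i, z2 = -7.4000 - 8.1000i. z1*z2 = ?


Real = 7.4*(-7.4) - 7.4*(-8.1) = -54.76 - (-59.94) = 5.18
Imag = 7.4*(-8.1) - (7.4)*7.4 = -59.94 - (54.76) = -114.7

5.1800 - 114.7000i


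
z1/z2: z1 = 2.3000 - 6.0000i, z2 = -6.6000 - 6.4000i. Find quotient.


Conjugate of z2 = -6.6000 + 6.4000i
Numerator: (2.3000 - 6.0000i)(-6.6000 + 6.4000i) = 23.2200 + 54.3200i
Denominator: (-6.6)^2 + (-6.4)^2 = 84.52
Result = (23.2200 + 54.3200i)/84.52

0.2747 + 0.6427i


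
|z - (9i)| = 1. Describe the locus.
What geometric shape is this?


|z - z0| = r is a circle with center z0 and radius r.
Center = (0, 9), radius = 1

Circle with center (0, 9) and radius 1


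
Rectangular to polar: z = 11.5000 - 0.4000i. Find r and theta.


r = sqrt(132.25+0.16) = sqrt(132.41) = 11.5070
theta = atan2(-0.4, 11.5) = -1.9921 degrees

r = 11.5070, theta = -1.9921 degrees


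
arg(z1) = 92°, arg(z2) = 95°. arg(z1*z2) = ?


arg(z1*z2) = 92° + 95° = 187°
Normalized to (-180°, 180°]: -173°

-173°


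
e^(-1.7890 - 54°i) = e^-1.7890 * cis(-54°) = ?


e^-1.7890 = 0.1671
cos(-54°) = 0.5878
sin(-54°) = -0.809
Real = 0.1671*0.5878 = 0.0982
Imag = 0.1671*(-0.809) = -0.1352

0.0982 - 0.1352i


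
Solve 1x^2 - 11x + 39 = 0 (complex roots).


disc = (-11)^2 - 4*1*39 = 121 - 156 = -35
sqrt(|disc|) = sqrt(35) = 5.9161
Real part = 11/(2*1) = 5.5000
Imag part = 5.9161/(2*1) = 2.9580

5.5000 ± 2.9580i


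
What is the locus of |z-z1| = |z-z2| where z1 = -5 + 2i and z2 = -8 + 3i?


Equal distances means the locus is the perpendicular bisector of z1 and z2.
Midpoint = ((-5+(-8))/2, (2+3)/2) = (-6.5000, 2.5000)

Perpendicular bisector through (-6.5000, 2.5000)


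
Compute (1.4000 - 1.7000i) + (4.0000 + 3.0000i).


Real: 1.4 + 4 = 5.4
Imag: -1.7 + 3 = 1.3

5.4000 + 1.3000i


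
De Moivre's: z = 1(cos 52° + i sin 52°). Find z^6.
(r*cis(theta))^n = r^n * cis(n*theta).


r^6 = 1^6 = 1
n*theta = 6*52° = 312° = 312° (mod 360)
a = 1*cos(312°) = 0.6691
b = 1*sin(312°) = -0.7431

1 cis(312°) = 0.6691 - 0.7431i


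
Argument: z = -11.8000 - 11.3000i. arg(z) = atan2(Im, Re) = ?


Re = -11.8, Im = -11.3
arg = atan2(-11.3, -11.8) = -136.2400 degrees

arg(z) = -136.2400 degrees


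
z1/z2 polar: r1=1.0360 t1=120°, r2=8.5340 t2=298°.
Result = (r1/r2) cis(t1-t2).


r = 1.0360 / 8.5340 = 0.1214
theta = 120° - 298° = -178° = 182° (mod 360)

0.1214 cis(182°)


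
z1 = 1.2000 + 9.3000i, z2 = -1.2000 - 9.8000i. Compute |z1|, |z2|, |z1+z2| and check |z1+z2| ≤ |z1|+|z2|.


|z1| = sqrt(1.2^2 + 9.3^2) = sqrt(87.93) = 9.3771
|z2| = sqrt((-1.2)^2 + (-9.8)^2) = sqrt(97.48) = 9.8732
z1+z2 = -0.5000i
|z1+z2| = sqrt(0.25) = 0.5000
|z1|+|z2| = 9.3771 + 9.8732 = 19.2503

|z1+z2| = 0.5000 ≤ |z1|+|z2| = 19.2503 (verified)


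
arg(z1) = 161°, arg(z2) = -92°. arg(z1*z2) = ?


arg(z1*z2) = 161° - 92° = 69°
Normalized to (-180°, 180°]: 69°

69°


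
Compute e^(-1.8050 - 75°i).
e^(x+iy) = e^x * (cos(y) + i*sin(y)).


e^-1.8050 = 0.1645
cos(-75°) = 0.2588
sin(-75°) = -0.9659
Real = 0.1645*0.2588 = 0.0426
Imag = 0.1645*(-0.9659) = -0.1589

0.0426 - 0.1589i


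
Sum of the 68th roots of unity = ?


The sum of all 68th roots of unity is 0.
Geometric series: (1 - w^68)/(1 - w) = (1-1)/(1-w) = 0 since w^68 = 1, w ≠ 1.
Alternatively: coefficient of z^67 in z^68 - 1 is 0.

0


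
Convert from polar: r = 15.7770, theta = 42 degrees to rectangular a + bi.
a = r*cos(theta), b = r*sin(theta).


a = 15.7770*cos(42°) = 15.7770*0.743145 = 11.7246
b = 15.7770*sin(42°) = 15.7770*0.66913 = 10.5569

11.7246 + 10.5569i


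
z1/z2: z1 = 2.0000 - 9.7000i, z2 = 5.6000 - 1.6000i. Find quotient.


Conjugate of z2 = 5.6000 + 1.6000i
Numerator: (2.0000 - 9.7000i)(5.6000 + 1.6000i) = 26.7200 - 51.1200i
Denominator: 5.6^2 + (-1.6)^2 = 33.92
Result = (26.7200 - 51.1200i)/33.92

0.7877 - 1.5071i


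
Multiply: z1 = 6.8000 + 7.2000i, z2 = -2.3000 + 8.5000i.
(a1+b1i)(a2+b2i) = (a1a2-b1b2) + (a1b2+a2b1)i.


Real = 6.8*(-2.3) - 7.2*8.5 = -15.64 - 61.2 = -76.84
Imag = 6.8*8.5 - (2.3)*7.2 = 57.8 - (16.56) = 41.24

-76.8400 + 41.2400i


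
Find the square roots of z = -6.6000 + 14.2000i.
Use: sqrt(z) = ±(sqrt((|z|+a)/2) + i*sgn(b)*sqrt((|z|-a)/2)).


|z| = sqrt(43.56+201.64) = 15.6589
sqrt((|z|+a)/2) = sqrt((15.6589+(-6.6))/2) = sqrt(4.5294) = 2.1282
sqrt((|z|-a)/2) = sqrt((15.6589-(-6.6))/2) = sqrt(11.1294) = 3.3361

±(2.1282 + 3.3361i) i.e. 2.1282 + 3.3361i and -2.1282 - 3.3361i


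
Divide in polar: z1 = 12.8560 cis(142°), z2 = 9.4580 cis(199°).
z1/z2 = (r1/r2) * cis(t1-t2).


r = 12.8560 / 9.4580 = 1.3593
theta = 142° - 199° = -57° = 303° (mod 360)

1.3593 cis(303°)


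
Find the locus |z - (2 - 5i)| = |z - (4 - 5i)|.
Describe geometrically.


Equal distances means the locus is the perpendicular bisector of z1 and z2.
Midpoint = ((2+4)/2, (-5+(-5))/2) = (3.0000, -5.0000)

Perpendicular bisector through (3.0000, -5.0000)


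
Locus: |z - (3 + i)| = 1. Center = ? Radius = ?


|z - z0| = r is a circle with center z0 and radius r.
Center = (3, 1), radius = 1

Circle with center (3, 1) and radius 1


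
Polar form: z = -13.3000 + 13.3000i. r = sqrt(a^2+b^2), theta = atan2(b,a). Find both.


r = sqrt(176.89+176.89) = sqrt(353.78) = 18.8090
theta = atan2(13.3, -13.3) = 135.0000 degrees

r = 18.8090, theta = 135.0000 degrees


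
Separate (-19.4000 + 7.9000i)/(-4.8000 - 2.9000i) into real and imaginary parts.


Multiply by conjugate: (-19.4000 + 7.9000i)(-4.8000 + 2.9000i) / ((-4.8)^2 + (-2.9)^2)
Numerator real = -19.4*(-4.8) + 7.9*(-2.9) = 70.21
Numerator imag = 7.9*(-4.8) - (-19.4)*(-2.9) = -94.18
Denominator = 31.45
Re(z) = 70.21/31.45 = 2.2324
Im(z) = -94.18/31.45 = -2.9946

Re(z) = 2.2324, Im(z) = -2.9946


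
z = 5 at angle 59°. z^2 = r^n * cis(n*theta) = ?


r^2 = 5^2 = 25
n*theta = 2*59° = 118° = 118° (mod 360)
a = 25*cos(118°) = -11.7368
b = 25*sin(118°) = 22.0737

25 cis(118°) = -11.7368 + 22.0737i


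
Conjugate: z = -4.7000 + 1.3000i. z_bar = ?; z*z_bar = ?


z_bar = -4.7000 - 1.3000i
z*z_bar = (-4.7)^2 + 1.3^2 = 22.09 + 1.69 = 23.78

z_bar = -4.7000 - 1.3000i, z*z_bar = 23.78


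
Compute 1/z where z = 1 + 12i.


|z|^2 = 1+144 = 145
1/z = (1 - 12i)/145

1/z = 0.0069 - 0.0828i


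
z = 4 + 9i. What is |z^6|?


|z| = sqrt(16+81) = sqrt(97) = 9.8489
|z^6| = |z|^6 = (sqrt(97))^6 = 97^3 = 912673

|z^6| = 912673


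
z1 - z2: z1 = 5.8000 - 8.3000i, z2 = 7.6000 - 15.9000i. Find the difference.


Real: 5.8 - 7.6 = -1.8
Imag: -8.3 + 15.9 = 7.6

-1.8000 + 7.6000i


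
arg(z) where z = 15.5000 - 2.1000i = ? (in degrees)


Re = 15.5, Im = -2.1
arg = atan2(-2.1, 15.5) = -7.7157 degrees

arg(z) = -7.7157 degrees


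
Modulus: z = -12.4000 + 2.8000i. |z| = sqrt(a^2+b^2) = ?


|z| = sqrt((-12.4)^2 + 2.8^2) = sqrt(153.76 + 7.84) = sqrt(161.6) = 12.7122

|z| = 12.7122


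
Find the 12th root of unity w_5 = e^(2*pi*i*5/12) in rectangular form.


Angle = 360*5/12 = 150°
a = cos(150°) = -0.8660
b = sin(150°) = 0.5000

-0.8660 + 0.5000i


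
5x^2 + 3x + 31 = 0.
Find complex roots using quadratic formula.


disc = 3^2 - 4*5*31 = 9 - 620 = -611
sqrt(|disc|) = sqrt(611) = 24.7184
Real part = -3/(2*5) = -0.3000
Imag part = 24.7184/(2*5) = 2.4718

-0.3000 ± 2.4718i


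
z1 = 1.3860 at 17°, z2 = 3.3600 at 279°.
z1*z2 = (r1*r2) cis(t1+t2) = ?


r = 1.3860 * 3.3600 = 4.6570
theta = 17° + 279° = 296° = 296° (mod 360)

4.6570 cis(296°)


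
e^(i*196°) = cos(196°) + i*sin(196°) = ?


cos(196°) = -0.9613
sin(196°) = -0.2756

e^(i*196°) = -0.9613 - 0.2756i


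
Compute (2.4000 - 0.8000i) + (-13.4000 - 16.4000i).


Real: 2.4 - 13.4 = -11
Imag: -0.8 - 16.4 = -17.2

-11.0000 - 17.2000i


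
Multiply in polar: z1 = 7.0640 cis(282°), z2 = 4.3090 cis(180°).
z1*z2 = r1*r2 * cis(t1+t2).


r = 7.0640 * 4.3090 = 30.4388
theta = 282° + 180° = 462° = 102° (mod 360)

30.4388 cis(102°)


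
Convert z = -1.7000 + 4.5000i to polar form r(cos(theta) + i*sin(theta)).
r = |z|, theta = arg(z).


r = sqrt(2.89+20.25) = sqrt(23.14) = 4.8104
theta = atan2(4.5, -1.7) = 110.6955 degrees

r = 4.8104, theta = 110.6955 degrees


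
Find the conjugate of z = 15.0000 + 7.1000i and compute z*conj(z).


z_bar = 15.0000 - 7.1000i
z*z_bar = 15^2 + 7.1^2 = 225 + 50.41 = 275.41

z_bar = 15.0000 - 7.1000i, z*z_bar = 275.41


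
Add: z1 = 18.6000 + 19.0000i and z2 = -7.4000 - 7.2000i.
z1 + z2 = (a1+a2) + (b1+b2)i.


Real: 18.6 - 7.4 = 11.2
Imag: 19 - 7.2 = 11.8

11.2000 + 11.8000i


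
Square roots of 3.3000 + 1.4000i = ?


|z| = sqrt(10.89+1.96) = 3.5847
sqrt((|z|+a)/2) = sqrt((3.5847+3.3)/2) = sqrt(3.4423) = 1.8554
sqrt((|z|-a)/2) = sqrt((3.5847-3.3)/2) = sqrt(0.1423) = 0.3773

±(1.8554 + 0.3773i) i.e. 1.8554 + 0.3773i and -1.8554 - 0.3773i


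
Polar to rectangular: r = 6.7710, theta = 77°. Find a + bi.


a = 6.7710*cos(77°) = 6.7710*0.22495 = 1.5231
b = 6.7710*sin(77°) = 6.7710*0.97437 = 6.5975

1.5231 + 6.5975i


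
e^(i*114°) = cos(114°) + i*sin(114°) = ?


cos(114°) = -0.4067
sin(114°) = 0.9135

e^(i*114°) = -0.4067 + 0.9135i


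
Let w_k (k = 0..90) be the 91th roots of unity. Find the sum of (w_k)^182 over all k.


The roots are w_k = w^k with w = e^(2*pi*i/91), and (w^k)^182 = (w^182)^k.
So S = 1 + u + u^2 + ... + u^(90) with u = w^182.
182 = 2*91 + 0, so 182 is a multiple of 91 and u = (w^91)^2 = 1.
Every one of the 91 terms equals 1: S = 91

S = 91


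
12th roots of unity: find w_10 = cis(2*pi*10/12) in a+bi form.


Angle = 360*10/12 = 300°
a = cos(300°) = 0.5000
b = sin(300°) = -0.8660

0.5000 - 0.8660i


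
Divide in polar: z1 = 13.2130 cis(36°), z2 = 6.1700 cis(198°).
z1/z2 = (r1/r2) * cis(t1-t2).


r = 13.2130 / 6.1700 = 2.1415
theta = 36° - 198° = -162° = 198° (mod 360)

2.1415 cis(198°)


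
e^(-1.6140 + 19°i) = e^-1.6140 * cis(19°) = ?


e^-1.6140 = 0.1991
cos(19°) = 0.9455
sin(19°) = 0.3256
Real = 0.1991*0.9455 = 0.1882
Imag = 0.1991*0.3256 = 0.0648

0.1882 + 0.0648i


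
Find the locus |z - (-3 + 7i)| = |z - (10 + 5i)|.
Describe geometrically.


Equal distances means the locus is the perpendicular bisector of z1 and z2.
Midpoint = ((-3+10)/2, (7+5)/2) = (3.5000, 6.0000)

Perpendicular bisector through (3.5000, 6.0000)


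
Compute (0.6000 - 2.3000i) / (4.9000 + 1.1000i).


Conjugate of z2 = 4.9000 - 1.1000i
Numerator: (0.6000 - 2.3000i)(4.9000 - 1.1000i) = 0.4100 - 11.9300i
Denominator: 4.9^2 + 1.1^2 = 25.22
Result = (0.4100 - 11.9300i)/25.22

0.0163 - 0.4730i


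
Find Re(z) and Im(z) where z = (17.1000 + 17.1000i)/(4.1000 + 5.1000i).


Multiply by conjugate: (17.1000 + 17.1000i)(4.1000 - 5.1000i) / (4.1^2 + 5.1^2)
Numerator real = 17.1*4.1 + 17.1*5.1 = 157.32
Numerator imag = 17.1*4.1 - 17.1*5.1 = -17.1
Denominator = 42.82
Re(z) = 157.32/42.82 = 3.6740
Im(z) = -17.1/42.82 = -0.3993

Re(z) = 3.6740, Im(z) = -0.3993


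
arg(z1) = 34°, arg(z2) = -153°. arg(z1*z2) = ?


arg(z1*z2) = 34° - 153° = -119°
Normalized to (-180°, 180°]: -119°

-119°


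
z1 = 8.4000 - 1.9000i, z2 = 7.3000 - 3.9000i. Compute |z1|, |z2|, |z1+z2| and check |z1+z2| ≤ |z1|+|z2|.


|z1| = sqrt(8.4^2 + (-1.9)^2) = sqrt(74.17) = 8.6122
|z2| = sqrt(7.3^2 + (-3.9)^2) = sqrt(68.5) = 8.2765
z1+z2 = 15.7000 - 5.8000i
|z1+z2| = sqrt(280.13) = 16.7371
|z1|+|z2| = 8.6122 + 8.2765 = 16.8887

|z1+z2| = 16.7371 ≤ |z1|+|z2| = 16.8887 (verified)


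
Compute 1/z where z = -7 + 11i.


|z|^2 = 49+121 = 170
1/z = (-7 - 11i)/170

1/z = -0.0412 - 0.0647i


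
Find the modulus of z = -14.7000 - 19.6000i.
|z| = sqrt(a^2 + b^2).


|z| = sqrt((-14.7)^2 + (-19.6)^2) = sqrt(216.09 + 384.16) = sqrt(600.25) = 24.5000

|z| = 24.5000


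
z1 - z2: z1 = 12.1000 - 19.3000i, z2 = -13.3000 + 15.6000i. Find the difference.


Real: 12.1 + 13.3 = 25.4
Imag: -19.3 - 15.6 = -34.9

25.4000 - 34.9000i


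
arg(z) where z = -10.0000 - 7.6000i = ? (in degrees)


Re = -10, Im = -7.6
arg = atan2(-7.6, -10) = -142.7652 degrees

arg(z) = -142.7652 degrees


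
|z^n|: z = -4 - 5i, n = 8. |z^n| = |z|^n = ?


|z| = sqrt(16+25) = sqrt(41) = 6.4031
|z^8| = |z|^8 = (sqrt(41))^8 = 41^4 = 2825761

|z^8| = 2825761


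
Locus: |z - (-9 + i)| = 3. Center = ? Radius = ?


|z - z0| = r is a circle with center z0 and radius r.
Center = (-9, 1), radius = 3

Circle with center (-9, 1) and radius 3


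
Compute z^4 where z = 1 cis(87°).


r^4 = 1^4 = 1
n*theta = 4*87° = 348° = 348° (mod 360)
a = 1*cos(348°) = 0.9781
b = 1*sin(348°) = -0.2079

1 cis(348°) = 0.9781 - 0.2079i


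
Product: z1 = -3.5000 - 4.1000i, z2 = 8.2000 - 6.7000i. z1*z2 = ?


Real = -3.5*8.2 - (-4.1)*(-6.7) = -28.7 - 27.47 = -56.17
Imag = -3.5*(-6.7) + 8.2*(-4.1) = 23.45 - (33.62) = -10.17

-56.1700 - 10.1700i


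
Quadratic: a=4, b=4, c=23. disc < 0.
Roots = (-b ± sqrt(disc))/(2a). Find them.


disc = 4^2 - 4*4*23 = 16 - 368 = -352
sqrt(|disc|) = sqrt(352) = 18.7617
Real part = -4/(2*4) = -0.5000
Imag part = 18.7617/(2*4) = 2.3452

-0.5000 ± 2.3452i


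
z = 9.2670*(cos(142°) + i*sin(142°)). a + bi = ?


a = 9.2670*cos(142°) = 9.2670*(-0.78801) = -7.3025
b = 9.2670*sin(142°) = 9.2670*0.61566 = 5.7053

-7.3025 + 5.7053i


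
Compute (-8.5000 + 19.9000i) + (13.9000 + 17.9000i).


Real: -8.5 + 13.9 = 5.4
Imag: 19.9 + 17.9 = 37.8

5.4000 + 37.8000i


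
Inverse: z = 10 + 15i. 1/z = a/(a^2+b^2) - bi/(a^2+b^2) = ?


|z|^2 = 100+225 = 325
1/z = (10 - 15i)/325

1/z = 0.0308 - 0.0462i


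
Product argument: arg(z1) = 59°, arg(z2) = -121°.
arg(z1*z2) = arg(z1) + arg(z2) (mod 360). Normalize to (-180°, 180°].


arg(z1*z2) = 59° - 121° = -62°
Normalized to (-180°, 180°]: -62°

-62°


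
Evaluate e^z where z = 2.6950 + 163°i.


e^2.6950 = 14.8055
cos(163°) = -0.956305
sin(163°) = 0.29237
Real = 14.8055*(-0.956305) = -14.1586
Imag = 14.8055*0.29237 = 4.3287

-14.1586 + 4.3287i


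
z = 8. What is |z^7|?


|z| = sqrt(64+0) = sqrt(64) = 8
|z^7| = |z|^7 = 8^7 = 2097152

|z^7| = 2097152


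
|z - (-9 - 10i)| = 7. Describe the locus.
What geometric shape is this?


|z - z0| = r is a circle with center z0 and radius r.
Center = (-9, -10), radius = 7

Circle with center (-9, -10) and radius 7


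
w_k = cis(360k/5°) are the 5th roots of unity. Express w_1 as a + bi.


Angle = 360*1/5 = 72°
a = cos(72°) = 0.3090
b = sin(72°) = 0.9511

0.3090 + 0.9511i


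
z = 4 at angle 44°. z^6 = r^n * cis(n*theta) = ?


r^6 = 4^6 = 4096
n*theta = 6*44° = 264° = 264° (mod 360)
a = 4096*cos(264°) = -428.1486
b = 4096*sin(264°) = -4073.5617

4096 cis(264°) = -428.1486 - 4073.5617i


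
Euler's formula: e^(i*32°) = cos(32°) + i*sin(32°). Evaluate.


cos(32°) = 0.8480
sin(32°) = 0.5299

e^(i*32°) = 0.8480 + 0.5299i


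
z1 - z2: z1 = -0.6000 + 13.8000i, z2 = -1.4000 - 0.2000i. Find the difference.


Real: -0.6 + 1.4 = 0.8
Imag: 13.8 + 0.2 = 14

0.8000 + 14.0000i


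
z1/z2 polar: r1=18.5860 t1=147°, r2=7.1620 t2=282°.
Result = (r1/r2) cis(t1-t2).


r = 18.5860 / 7.1620 = 2.5951
theta = 147° - 282° = -135° = 225° (mod 360)

2.5951 cis(225°)


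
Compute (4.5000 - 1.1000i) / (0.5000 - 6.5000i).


Conjugate of z2 = 0.5000 + 6.5000i
Numerator: (4.5000 - 1.1000i)(0.5000 + 6.5000i) = 9.4000 + 28.7000i
Denominator: 0.5^2 + (-6.5)^2 = 42.5
Result = (9.4000 + 28.7000i)/42.5

0.2212 + 0.6753i


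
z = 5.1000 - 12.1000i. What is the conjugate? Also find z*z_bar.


z_bar = 5.1000 + 12.1000i
z*z_bar = 5.1^2 + (-12.1)^2 = 26.01 + 146.41 = 172.42

z_bar = 5.1000 + 12.1000i, z*z_bar = 172.42


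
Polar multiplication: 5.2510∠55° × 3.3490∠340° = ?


r = 5.2510 * 3.3490 = 17.5856
theta = 55° + 340° = 395° = 35° (mod 360)

17.5856 cis(35°)


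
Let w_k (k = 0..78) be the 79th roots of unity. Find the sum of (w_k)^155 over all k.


The roots are w_k = w^k with w = e^(2*pi*i/79), and (w^k)^155 = (w^155)^k.
So S = 1 + u + u^2 + ... + u^(78) with u = w^155.
155 = 1*79 + 76, so 155 is not a multiple of 79: u = (w^79)^1 * w^76 = w^76 ≠ 1 (w is a primitive 79th root), while u^79 = (w^79)^155 = 1.
Geometric series: S = (1 - u^79)/(1 - u) = (1 - 1)/(1 - u) = 0

S = 0


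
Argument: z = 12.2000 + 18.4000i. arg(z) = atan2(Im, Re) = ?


Re = 12.2, Im = 18.4
arg = atan2(18.4, 12.2) = 56.4539 degrees

arg(z) = 56.4539 degrees


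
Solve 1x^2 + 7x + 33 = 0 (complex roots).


disc = 7^2 - 4*1*33 = 49 - 132 = -83
sqrt(|disc|) = sqrt(83) = 9.1104
Real part = -7/(2*1) = -3.5000
Imag part = 9.1104/(2*1) = 4.5552

-3.5000 ± 4.5552i


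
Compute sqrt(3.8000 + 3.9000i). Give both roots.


|z| = sqrt(14.44+15.21) = 5.4452
sqrt((|z|+a)/2) = sqrt((5.4452+3.8)/2) = sqrt(4.6226) = 2.1500
sqrt((|z|-a)/2) = sqrt((5.4452-3.8)/2) = sqrt(0.8226) = 0.9070

±(2.1500 + 0.9070i) i.e. 2.1500 + 0.9070i and -2.1500 - 0.9070i


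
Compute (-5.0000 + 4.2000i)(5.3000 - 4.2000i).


Real = -5*5.3 - 4.2*(-4.2) = -26.5 - (-17.64) = -8.86
Imag = -5*(-4.2) + 5.3*4.2 = 21 + 22.26 = 43.26

-8.8600 + 43.2600i


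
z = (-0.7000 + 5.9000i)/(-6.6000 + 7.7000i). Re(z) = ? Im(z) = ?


Multiply by conjugate: (-0.7000 + 5.9000i)(-6.6000 - 7.7000i) / ((-6.6)^2 + 7.7^2)
Numerator real = -0.7*(-6.6) + 5.9*7.7 = 50.05
Numerator imag = 5.9*(-6.6) - (-0.7)*7.7 = -33.55
Denominator = 102.85
Re(z) = 50.05/102.85 = 0.4866
Im(z) = -33.55/102.85 = -0.3262

Re(z) = 0.4866, Im(z) = -0.3262


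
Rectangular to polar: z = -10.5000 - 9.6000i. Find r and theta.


r = sqrt(110.25+92.16) = sqrt(202.41) = 14.2271
theta = atan2(-9.6, -10.5) = -137.5638 degrees

r = 14.2271, theta = -137.5638 degrees


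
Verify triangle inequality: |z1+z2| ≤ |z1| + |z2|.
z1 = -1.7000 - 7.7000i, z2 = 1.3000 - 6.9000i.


|z1| = sqrt((-1.7)^2 + (-7.7)^2) = sqrt(62.18) = 7.8854
|z2| = sqrt(1.3^2 + (-6.9)^2) = sqrt(49.3) = 7.0214
z1+z2 = -0.4000 - 14.6000i
|z1+z2| = sqrt(213.32) = 14.6055
|z1|+|z2| = 7.8854 + 7.0214 = 14.9068

|z1+z2| = 14.6055 ≤ |z1|+|z2| = 14.9068 (verified)


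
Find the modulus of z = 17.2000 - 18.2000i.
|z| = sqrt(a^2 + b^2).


|z| = sqrt(17.2^2 + (-18.2)^2) = sqrt(295.84 + 331.24) = sqrt(627.08) = 25.0416

|z| = 25.0416


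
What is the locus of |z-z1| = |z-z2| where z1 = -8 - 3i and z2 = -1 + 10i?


Equal distances means the locus is the perpendicular bisector of z1 and z2.
Midpoint = ((-8+(-1))/2, (-3+10)/2) = (-4.5000, 3.5000)

Perpendicular bisector through (-4.5000, 3.5000)


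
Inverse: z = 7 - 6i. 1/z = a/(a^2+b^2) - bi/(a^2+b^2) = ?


|z|^2 = 49+36 = 85
1/z = (7 + 6i)/85

1/z = 0.0824 + 0.0706i


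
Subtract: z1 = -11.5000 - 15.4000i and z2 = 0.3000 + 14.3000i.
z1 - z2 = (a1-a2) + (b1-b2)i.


Real: -11.5 - 0.3 = -11.8
Imag: -15.4 - 14.3 = -29.7

-11.8000 - 29.7000i


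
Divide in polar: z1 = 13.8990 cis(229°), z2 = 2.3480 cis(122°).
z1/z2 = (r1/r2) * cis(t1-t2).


r = 13.8990 / 2.3480 = 5.9195
theta = 229° - 122° = 107° = 107° (mod 360)

5.9195 cis(107°)


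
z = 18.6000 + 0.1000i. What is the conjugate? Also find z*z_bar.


z_bar = 18.6000 - 0.1000i
z*z_bar = 18.6^2 + 0.1^2 = 345.96 + 0.01 = 345.97

z_bar = 18.6000 - 0.1000i, z*z_bar = 345.97


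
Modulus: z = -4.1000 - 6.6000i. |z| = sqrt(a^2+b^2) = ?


|z| = sqrt((-4.1)^2 + (-6.6)^2) = sqrt(16.81 + 43.56) = sqrt(60.37) = 7.7698

|z| = 7.7698


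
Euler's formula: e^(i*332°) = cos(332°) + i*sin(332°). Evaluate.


cos(332°) = 0.8829
sin(332°) = -0.4695

e^(i*332°) = 0.8829 - 0.4695i


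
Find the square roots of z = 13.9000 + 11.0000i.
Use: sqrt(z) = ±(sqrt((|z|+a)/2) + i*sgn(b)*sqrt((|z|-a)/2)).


|z| = sqrt(193.21+121) = 17.7260
sqrt((|z|+a)/2) = sqrt((17.7260+13.9)/2) = sqrt(15.8130) = 3.9766
sqrt((|z|-a)/2) = sqrt((17.7260-13.9)/2) = sqrt(1.9130) = 1.3831

±(3.9766 + 1.3831i) i.e. 3.9766 + 1.3831i and -3.9766 - 1.3831i


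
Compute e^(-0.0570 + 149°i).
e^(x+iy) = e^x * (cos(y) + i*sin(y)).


e^-0.0570 = 0.9446
cos(149°) = -0.8572
sin(149°) = 0.515
Real = 0.9446*(-0.8572) = -0.8097
Imag = 0.9446*0.515 = 0.4865

-0.8097 + 0.4865i


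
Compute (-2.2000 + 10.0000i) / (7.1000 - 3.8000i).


Conjugate of z2 = 7.1000 + 3.8000i
Numerator: (-2.2000 + 10.0000i)(7.1000 + 3.8000i) = -53.6200 + 62.6400i
Denominator: 7.1^2 + (-3.8)^2 = 64.85
Result = (-53.6200 + 62.6400i)/64.85

-0.8268 + 0.9659i


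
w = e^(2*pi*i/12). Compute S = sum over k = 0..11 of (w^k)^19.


The roots are w_k = w^k with w = e^(2*pi*i/12), and (w^k)^19 = (w^19)^k.
So S = 1 + u + u^2 + ... + u^(11) with u = w^19.
19 = 1*12 + 7, so 19 is not a multiple of 12: u = (w^12)^1 * w^7 = w^7 ≠ 1 (w is a primitive 12th root), while u^12 = (w^12)^19 = 1.
Geometric series: S = (1 - u^12)/(1 - u) = (1 - 1)/(1 - u) = 0

S = 0


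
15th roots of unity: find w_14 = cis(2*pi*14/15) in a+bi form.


Angle = 360*14/15 = 336°
a = cos(336°) = 0.9135
b = sin(336°) = -0.4067

0.9135 - 0.4067i


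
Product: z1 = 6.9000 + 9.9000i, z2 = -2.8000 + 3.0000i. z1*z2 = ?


Real = 6.9*(-2.8) - 9.9*3 = -19.32 - 29.7 = -49.02
Imag = 6.9*3 - (2.8)*9.9 = 20.7 - (27.72) = -7.02

-49.0200 - 7.0200i


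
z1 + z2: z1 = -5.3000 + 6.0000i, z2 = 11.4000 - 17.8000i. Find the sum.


Real: -5.3 + 11.4 = 6.1
Imag: 6 - 17.8 = -11.8

6.1000 - 11.8000i


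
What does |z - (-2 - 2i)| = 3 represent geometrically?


|z - z0| = r is a circle with center z0 and radius r.
Center = (-2, -2), radius = 3

Circle with center (-2, -2) and radius 3


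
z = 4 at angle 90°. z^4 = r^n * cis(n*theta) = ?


r^4 = 4^4 = 256
n*theta = 4*90° = 360° = 0° (mod 360)
a = 256*cos(0°) = 256.0000
b = 256*sin(0°) = 0

256 cis(0°) = 256.0000 + 0i


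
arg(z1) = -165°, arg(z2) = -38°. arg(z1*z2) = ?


arg(z1*z2) = -165° - 38° = -203°
Normalized to (-180°, 180°]: 157°

157°


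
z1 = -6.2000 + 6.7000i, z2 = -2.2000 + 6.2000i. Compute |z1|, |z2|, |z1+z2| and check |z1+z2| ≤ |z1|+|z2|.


|z1| = sqrt((-6.2)^2 + 6.7^2) = sqrt(83.33) = 9.1285
|z2| = sqrt((-2.2)^2 + 6.2^2) = sqrt(43.28) = 6.5788
z1+z2 = -8.4000 + 12.9000i
|z1+z2| = sqrt(236.97) = 15.3938
|z1|+|z2| = 9.1285 + 6.5788 = 15.7073

|z1+z2| = 15.3938 ≤ |z1|+|z2| = 15.7073 (verified)


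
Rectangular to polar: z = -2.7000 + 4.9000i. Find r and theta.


r = sqrt(7.29+24.01) = sqrt(31.3) = 5.5946
theta = atan2(4.9, -2.7) = 118.8557 degrees

r = 5.5946, theta = 118.8557 degrees


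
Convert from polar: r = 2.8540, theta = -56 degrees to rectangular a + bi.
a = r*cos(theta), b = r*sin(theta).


a = 2.8540*cos(-56°) = 2.8540*0.55919 = 1.5959
b = 2.8540*sin(-56°) = 2.8540*(-0.82904) = -2.3661

1.5959 - 2.3661i


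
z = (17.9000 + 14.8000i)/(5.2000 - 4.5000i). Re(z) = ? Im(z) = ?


Multiply by conjugate: (17.9000 + 14.8000i)(5.2000 + 4.5000i) / (5.2^2 + (-4.5)^2)
Numerator real = 17.9*5.2 + 14.8*(-4.5) = 26.48
Numerator imag = 14.8*5.2 - 17.9*(-4.5) = 157.51
Denominator = 47.29
Re(z) = 26.48/47.29 = 0.5599
Im(z) = 157.51/47.29 = 3.3307

Re(z) = 0.5599, Im(z) = 3.3307


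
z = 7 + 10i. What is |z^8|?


|z| = sqrt(49+100) = sqrt(149) = 12.2066
|z^8| = |z|^8 = (sqrt(149))^8 = 149^4 = 492884401

|z^8| = 492884401


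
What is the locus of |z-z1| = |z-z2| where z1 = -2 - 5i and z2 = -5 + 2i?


Equal distances means the locus is the perpendicular bisector of z1 and z2.
Midpoint = ((-2+(-5))/2, (-5+2)/2) = (-3.5000, -1.5000)

Perpendicular bisector through (-3.5000, -1.5000)


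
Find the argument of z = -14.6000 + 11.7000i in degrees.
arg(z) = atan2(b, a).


Re = -14.6, Im = 11.7
arg = atan2(11.7, -14.6) = 141.2924 degrees

arg(z) = 141.2924 degrees


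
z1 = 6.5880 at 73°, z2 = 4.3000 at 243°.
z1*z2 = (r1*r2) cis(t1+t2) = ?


r = 6.5880 * 4.3000 = 28.3284
theta = 73° + 243° = 316° = 316° (mod 360)

28.3284 cis(316°)


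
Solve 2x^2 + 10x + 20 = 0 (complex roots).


disc = 10^2 - 4*2*20 = 100 - 160 = -60
sqrt(|disc|) = sqrt(60) = 7.7460
Real part = -10/(2*2) = -2.5000
Imag part = 7.7460/(2*2) = 1.9365

-2.5000 ± 1.9365i


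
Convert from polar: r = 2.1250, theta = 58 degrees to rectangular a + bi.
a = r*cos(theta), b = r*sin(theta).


a = 2.1250*cos(58°) = 2.1250*0.52992 = 1.1261
b = 2.1250*sin(58°) = 2.1250*0.84805 = 1.8021

1.1261 + 1.8021i


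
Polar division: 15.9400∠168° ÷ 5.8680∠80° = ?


r = 15.9400 / 5.8680 = 2.7164
theta = 168° - 80° = 88° = 88° (mod 360)

2.7164 cis(88°)


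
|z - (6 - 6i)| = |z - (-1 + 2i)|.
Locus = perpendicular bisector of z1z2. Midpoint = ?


Equal distances means the locus is the perpendicular bisector of z1 and z2.
Midpoint = ((6+(-1))/2, (-6+2)/2) = (2.5000, -2.0000)

Perpendicular bisector through (2.5000, -2.0000)


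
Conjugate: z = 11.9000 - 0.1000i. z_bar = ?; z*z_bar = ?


z_bar = 11.9000 + 0.1000i
z*z_bar = 11.9^2 + (-0.1)^2 = 141.61 + 0.01 = 141.62

z_bar = 11.9000 + 0.1000i, z*z_bar = 141.62


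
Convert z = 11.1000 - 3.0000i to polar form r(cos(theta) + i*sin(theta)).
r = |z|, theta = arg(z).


r = sqrt(123.21+9) = sqrt(132.21) = 11.4983
theta = atan2(-3, 11.1) = -15.1240 degrees

r = 11.4983, theta = -15.1240 degrees


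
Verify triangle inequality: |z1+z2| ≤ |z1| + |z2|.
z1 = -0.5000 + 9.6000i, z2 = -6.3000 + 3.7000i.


|z1| = sqrt((-0.5)^2 + 9.6^2) = sqrt(92.41) = 9.6130
|z2| = sqrt((-6.3)^2 + 3.7^2) = sqrt(53.38) = 7.3062
z1+z2 = -6.8000 + 13.3000i
|z1+z2| = sqrt(223.13) = 14.9375
|z1|+|z2| = 9.6130 + 7.3062 = 16.9192

|z1+z2| = 14.9375 ≤ |z1|+|z2| = 16.9192 (verified)


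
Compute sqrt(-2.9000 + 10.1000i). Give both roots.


|z| = sqrt(8.41+102.01) = 10.5081
sqrt((|z|+a)/2) = sqrt((10.5081+(-2.9))/2) = sqrt(3.8040) = 1.9504
sqrt((|z|-a)/2) = sqrt((10.5081-(-2.9))/2) = sqrt(6.7040) = 2.5892

±(1.9504 + 2.5892i) i.e. 1.9504 + 2.5892i and -1.9504 - 2.5892i


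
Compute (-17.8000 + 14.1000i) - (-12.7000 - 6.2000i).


Real: -17.8 + 12.7 = -5.1
Imag: 14.1 + 6.2 = 20.3

-5.1000 + 20.3000i


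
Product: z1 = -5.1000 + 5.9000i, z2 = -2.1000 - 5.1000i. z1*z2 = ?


Real = -5.1*(-2.1) - 5.9*(-5.1) = 10.71 - (-30.09) = 40.8
Imag = -5.1*(-5.1) - (2.1)*5.9 = 26.01 - (12.39) = 13.62

40.8000 + 13.6200i


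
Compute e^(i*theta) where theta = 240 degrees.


cos(240°) = -0.5000
sin(240°) = -0.8660

e^(i*240°) = -0.5000 - 0.8660i


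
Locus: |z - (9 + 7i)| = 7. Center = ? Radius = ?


|z - z0| = r is a circle with center z0 and radius r.
Center = (9, 7), radius = 7

Circle with center (9, 7) and radius 7


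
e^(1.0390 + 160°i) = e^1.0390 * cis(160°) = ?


e^1.0390 = 2.8264
cos(160°) = -0.93969
sin(160°) = 0.34202
Real = 2.8264*(-0.93969) = -2.6559
Imag = 2.8264*0.34202 = 0.9667

-2.6559 + 0.9667i


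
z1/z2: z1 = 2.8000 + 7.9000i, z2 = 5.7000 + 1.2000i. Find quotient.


Conjugate of z2 = 5.7000 - 1.2000i
Numerator: (2.8000 + 7.9000i)(5.7000 - 1.2000i) = 25.4400 + 41.6700i
Denominator: 5.7^2 + 1.2^2 = 33.93
Result = (25.4400 + 41.6700i)/33.93

0.7498 + 1.2281i


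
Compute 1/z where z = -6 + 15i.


|z|^2 = 36+225 = 261
1/z = (-6 - 15i)/261

1/z = -0.0230 - 0.0575i


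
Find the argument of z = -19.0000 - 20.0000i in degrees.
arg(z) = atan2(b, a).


Re = -19, Im = -20
arg = atan2(-20, -19) = -133.5312 degrees

arg(z) = -133.5312 degrees


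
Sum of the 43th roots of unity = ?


The sum of all 43th roots of unity is 0.
Geometric series: (1 - w^43)/(1 - w) = (1-1)/(1-w) = 0 since w^43 = 1, w ≠ 1.
Alternatively: coefficient of z^42 in z^43 - 1 is 0.

0


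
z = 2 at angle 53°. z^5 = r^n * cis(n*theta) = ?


r^5 = 2^5 = 32
n*theta = 5*53° = 265° = 265° (mod 360)
a = 32*cos(265°) = -2.7890
b = 32*sin(265°) = -31.8782

32 cis(265°) = -2.7890 - 31.8782i
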